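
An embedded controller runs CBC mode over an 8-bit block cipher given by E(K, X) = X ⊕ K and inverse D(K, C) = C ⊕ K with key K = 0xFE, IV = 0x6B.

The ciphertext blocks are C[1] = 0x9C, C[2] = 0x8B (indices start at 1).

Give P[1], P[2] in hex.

CBC decryption: P_i = D(K, C_i) ⊕ C_{i−1}, with C_{0} = IV.
P[1]: D(K, 0x9C) = 0x62; 0x62 ⊕ 0x6B = 0x09.
P[2]: D(K, 0x8B) = 0x75; 0x75 ⊕ 0x9C = 0xE9.

P[1] = 0x09, P[2] = 0xE9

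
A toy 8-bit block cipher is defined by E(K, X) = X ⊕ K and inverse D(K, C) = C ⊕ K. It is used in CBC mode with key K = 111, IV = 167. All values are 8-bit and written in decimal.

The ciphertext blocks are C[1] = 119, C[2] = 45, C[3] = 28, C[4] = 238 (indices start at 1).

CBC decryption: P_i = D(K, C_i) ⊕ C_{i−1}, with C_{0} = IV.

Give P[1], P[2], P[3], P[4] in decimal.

P[1]: D(K, 119) = 24; 24 ⊕ 167 = 191.
P[2]: D(K, 45) = 66; 66 ⊕ 119 = 53.
P[3]: D(K, 28) = 115; 115 ⊕ 45 = 94.
P[4]: D(K, 238) = 129; 129 ⊕ 28 = 157.

P[1] = 191, P[2] = 53, P[3] = 94, P[4] = 157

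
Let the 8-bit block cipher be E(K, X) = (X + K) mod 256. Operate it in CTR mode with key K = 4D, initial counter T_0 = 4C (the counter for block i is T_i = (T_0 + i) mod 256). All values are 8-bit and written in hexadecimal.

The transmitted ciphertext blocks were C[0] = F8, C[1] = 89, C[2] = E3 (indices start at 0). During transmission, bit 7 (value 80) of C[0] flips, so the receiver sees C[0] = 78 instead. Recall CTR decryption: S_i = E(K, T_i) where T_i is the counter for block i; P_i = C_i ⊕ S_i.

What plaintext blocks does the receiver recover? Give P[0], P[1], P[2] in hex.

Only C[0] changed, to 78. In CTR, a change in C_i flips the same bit in P_i only; the keystream is unaffected. Decrypting the received ciphertext:
P[0]: T = 4C, S = E(K, T) = 99; 78 ⊕ 99 = E1.
P[1]: T = 4D, S = E(K, T) = 9A; 89 ⊕ 9A = 13.
P[2]: T = 4E, S = E(K, T) = 9B; E3 ⊕ 9B = 78.
Blocks that differ from the original plaintext: P[0].

P[0] = E1, P[1] = 13, P[2] = 78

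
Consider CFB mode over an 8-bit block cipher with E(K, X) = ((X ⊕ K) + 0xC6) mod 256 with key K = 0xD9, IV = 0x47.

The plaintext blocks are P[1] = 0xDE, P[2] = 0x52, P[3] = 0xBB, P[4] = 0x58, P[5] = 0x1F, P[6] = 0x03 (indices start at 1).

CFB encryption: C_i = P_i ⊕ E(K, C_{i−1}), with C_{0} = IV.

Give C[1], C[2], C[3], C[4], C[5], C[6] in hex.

C[1]: E(K, 0x47) = 0x64; 0xDE ⊕ 0x64 = 0xBA.
C[2]: E(K, 0xBA) = 0x29; 0x52 ⊕ 0x29 = 0x7B.
C[3]: E(K, 0x7B) = 0x68; 0xBB ⊕ 0x68 = 0xD3.
C[4]: E(K, 0xD3) = 0xD0; 0x58 ⊕ 0xD0 = 0x88.
C[5]: E(K, 0x88) = 0x17; 0x1F ⊕ 0x17 = 0x08.
C[6]: E(K, 0x08) = 0x97; 0x03 ⊕ 0x97 = 0x94.

C[1] = 0xBA, C[2] = 0x7B, C[3] = 0xD3, C[4] = 0x88, C[5] = 0x08, C[6] = 0x94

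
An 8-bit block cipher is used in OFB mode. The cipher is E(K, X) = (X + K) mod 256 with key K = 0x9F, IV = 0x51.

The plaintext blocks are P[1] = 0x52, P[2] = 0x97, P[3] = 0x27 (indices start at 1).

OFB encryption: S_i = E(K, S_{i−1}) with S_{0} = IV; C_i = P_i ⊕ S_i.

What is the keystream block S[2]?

0x8F

C[1]: S = E(K, 0x51) = 0xF0; 0x52 ⊕ 0xF0 = 0xA2.
C[2]: S = E(K, 0xF0) = 0x8F; 0x97 ⊕ 0x8F = 0x18.
So S[2] = 0x8F.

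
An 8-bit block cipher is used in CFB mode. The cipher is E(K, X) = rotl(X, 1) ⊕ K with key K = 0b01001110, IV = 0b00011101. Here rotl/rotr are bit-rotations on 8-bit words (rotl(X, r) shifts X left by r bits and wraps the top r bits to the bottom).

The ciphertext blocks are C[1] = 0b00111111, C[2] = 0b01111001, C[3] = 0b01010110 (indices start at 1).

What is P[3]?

CFB decryption: P_i = C_i ⊕ E(K, C_{i−1}), with C_{0} = IV.
P[3]: E(K, 0b01111001) = 0b10111100; 0b01010110 ⊕ 0b10111100 = 0b11101010.

P[3] = 0b11101010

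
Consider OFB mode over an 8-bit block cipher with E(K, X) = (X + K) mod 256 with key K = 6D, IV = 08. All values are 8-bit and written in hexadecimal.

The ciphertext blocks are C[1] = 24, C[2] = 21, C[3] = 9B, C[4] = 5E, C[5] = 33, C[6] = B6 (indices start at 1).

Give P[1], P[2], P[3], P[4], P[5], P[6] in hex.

P[1] = 51, P[2] = C3, P[3] = D4, P[4] = E2, P[5] = 1A, P[6] = 20

OFB decryption: S_i = E(K, S_{i−1}) with S_{0} = IV; P_i = C_i ⊕ S_i.
P[1]: S = E(K, 08) = 75; 24 ⊕ 75 = 51.
P[2]: S = E(K, 75) = E2; 21 ⊕ E2 = C3.
P[3]: S = E(K, E2) = 4F; 9B ⊕ 4F = D4.
P[4]: S = E(K, 4F) = BC; 5E ⊕ BC = E2.
P[5]: S = E(K, BC) = 29; 33 ⊕ 29 = 1A.
P[6]: S = E(K, 29) = 96; B6 ⊕ 96 = 20.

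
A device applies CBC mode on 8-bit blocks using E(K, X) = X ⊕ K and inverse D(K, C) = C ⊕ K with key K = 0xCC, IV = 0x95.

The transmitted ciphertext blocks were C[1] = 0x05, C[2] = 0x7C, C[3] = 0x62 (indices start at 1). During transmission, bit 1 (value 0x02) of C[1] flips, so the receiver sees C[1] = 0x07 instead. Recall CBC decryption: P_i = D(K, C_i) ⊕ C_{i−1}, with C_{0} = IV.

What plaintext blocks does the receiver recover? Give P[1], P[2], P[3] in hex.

P[1] = 0x5E, P[2] = 0xB7, P[3] = 0xD2

Only C[1] changed, to 0x07. In CBC, a change in C_i garbles P_i and flips the same bit in P_{i+1}. Decrypting the received ciphertext:
P[1]: D(K, 0x07) = 0xCB; 0xCB ⊕ 0x95 = 0x5E.
P[2]: D(K, 0x7C) = 0xB0; 0xB0 ⊕ 0x07 = 0xB7.
P[3]: D(K, 0x62) = 0xAE; 0xAE ⊕ 0x7C = 0xD2.
Blocks that differ from the original plaintext: P[1], P[2].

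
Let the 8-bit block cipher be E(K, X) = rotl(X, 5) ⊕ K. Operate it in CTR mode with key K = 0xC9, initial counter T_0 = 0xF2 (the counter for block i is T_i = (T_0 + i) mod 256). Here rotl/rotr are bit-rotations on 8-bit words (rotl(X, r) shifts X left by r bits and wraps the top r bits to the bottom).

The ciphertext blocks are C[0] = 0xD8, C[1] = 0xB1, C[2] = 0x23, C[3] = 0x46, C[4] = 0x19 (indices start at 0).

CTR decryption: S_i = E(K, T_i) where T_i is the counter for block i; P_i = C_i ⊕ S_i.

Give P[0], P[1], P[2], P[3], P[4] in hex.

P[0] = 0x4F, P[1] = 0x06, P[2] = 0x74, P[3] = 0x31, P[4] = 0x0E

P[0]: T = 0xF2, S = E(K, T) = 0x97; 0xD8 ⊕ 0x97 = 0x4F.
P[1]: T = 0xF3, S = E(K, T) = 0xB7; 0xB1 ⊕ 0xB7 = 0x06.
P[2]: T = 0xF4, S = E(K, T) = 0x57; 0x23 ⊕ 0x57 = 0x74.
P[3]: T = 0xF5, S = E(K, T) = 0x77; 0x46 ⊕ 0x77 = 0x31.
P[4]: T = 0xF6, S = E(K, T) = 0x17; 0x19 ⊕ 0x17 = 0x0E.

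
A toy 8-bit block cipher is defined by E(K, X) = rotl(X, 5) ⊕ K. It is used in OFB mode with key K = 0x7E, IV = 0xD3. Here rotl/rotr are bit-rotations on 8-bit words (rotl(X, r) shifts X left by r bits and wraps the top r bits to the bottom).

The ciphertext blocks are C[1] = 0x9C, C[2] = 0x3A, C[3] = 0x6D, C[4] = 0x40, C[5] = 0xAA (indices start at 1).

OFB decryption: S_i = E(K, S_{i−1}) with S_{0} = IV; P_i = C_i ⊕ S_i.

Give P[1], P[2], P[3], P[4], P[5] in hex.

P[1] = 0x98, P[2] = 0xC4, P[3] = 0xCC, P[4] = 0x0A, P[5] = 0x9D

P[1]: S = E(K, 0xD3) = 0x04; 0x9C ⊕ 0x04 = 0x98.
P[2]: S = E(K, 0x04) = 0xFE; 0x3A ⊕ 0xFE = 0xC4.
P[3]: S = E(K, 0xFE) = 0xA1; 0x6D ⊕ 0xA1 = 0xCC.
P[4]: S = E(K, 0xA1) = 0x4A; 0x40 ⊕ 0x4A = 0x0A.
P[5]: S = E(K, 0x4A) = 0x37; 0xAA ⊕ 0x37 = 0x9D.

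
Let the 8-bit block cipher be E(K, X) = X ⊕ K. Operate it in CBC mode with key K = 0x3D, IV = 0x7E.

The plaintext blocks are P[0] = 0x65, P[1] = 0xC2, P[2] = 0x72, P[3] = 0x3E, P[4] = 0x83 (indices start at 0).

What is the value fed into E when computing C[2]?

0xAB

CBC encryption: C_i = E(K, P_i ⊕ C_{i−1}), with C_{−1} = IV.
C[0]: P[0] ⊕ 0x7E = 0x1B; E(K, 0x1B) = 0x26.
C[1]: P[1] ⊕ 0x26 = 0xE4; E(K, 0xE4) = 0xD9.
C[2]: P[2] ⊕ 0xD9 = 0xAB; E(K, 0xAB) = 0x96.
So the input to E for block [2] is 0xAB.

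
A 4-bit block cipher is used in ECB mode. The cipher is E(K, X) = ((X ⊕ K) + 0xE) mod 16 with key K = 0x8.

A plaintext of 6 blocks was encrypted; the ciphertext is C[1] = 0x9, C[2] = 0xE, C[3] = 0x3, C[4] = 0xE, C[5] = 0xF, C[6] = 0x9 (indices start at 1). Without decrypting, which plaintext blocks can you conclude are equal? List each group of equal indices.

ECB encrypts each block independently with the same key, so equal ciphertext blocks imply equal plaintext blocks.
C[1] = C[6] = 0x9, so P[1] = P[6].
C[2] = C[4] = 0xE, so P[2] = P[4].

P[1] = P[6]; P[2] = P[4]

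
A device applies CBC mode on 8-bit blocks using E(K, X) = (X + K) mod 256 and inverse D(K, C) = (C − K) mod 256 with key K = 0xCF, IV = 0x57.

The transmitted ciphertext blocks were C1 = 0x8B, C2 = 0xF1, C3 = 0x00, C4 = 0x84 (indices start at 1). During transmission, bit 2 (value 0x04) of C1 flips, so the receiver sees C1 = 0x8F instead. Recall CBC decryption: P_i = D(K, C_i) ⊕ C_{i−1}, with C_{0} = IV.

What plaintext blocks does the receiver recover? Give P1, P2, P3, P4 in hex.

Only C1 changed, to 0x8F. In CBC, a change in C_i garbles P_i and flips the same bit in P_{i+1}. Decrypting the received ciphertext:
P1: D(K, 0x8F) = 0xC0; 0xC0 ⊕ 0x57 = 0x97.
P2: D(K, 0xF1) = 0x22; 0x22 ⊕ 0x8F = 0xAD.
P3: D(K, 0x00) = 0x31; 0x31 ⊕ 0xF1 = 0xC0.
P4: D(K, 0x84) = 0xB5; 0xB5 ⊕ 0x00 = 0xB5.
Blocks that differ from the original plaintext: P1, P2.

P1 = 0x97, P2 = 0xAD, P3 = 0xC0, P4 = 0xB5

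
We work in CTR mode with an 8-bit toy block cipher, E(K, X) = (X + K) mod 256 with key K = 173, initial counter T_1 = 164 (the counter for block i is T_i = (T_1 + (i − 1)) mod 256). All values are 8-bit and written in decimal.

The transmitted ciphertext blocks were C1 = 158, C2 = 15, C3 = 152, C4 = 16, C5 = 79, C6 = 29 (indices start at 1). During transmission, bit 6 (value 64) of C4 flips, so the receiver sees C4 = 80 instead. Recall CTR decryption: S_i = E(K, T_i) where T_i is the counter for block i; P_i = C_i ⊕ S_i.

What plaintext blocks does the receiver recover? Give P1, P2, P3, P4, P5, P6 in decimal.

P1 = 207, P2 = 93, P3 = 203, P4 = 4, P5 = 26, P6 = 75

Only C4 changed, to 80. In CTR, a change in C_i flips the same bit in P_i only; the keystream is unaffected. Decrypting the received ciphertext:
P1: T = 164, S = E(K, T) = 81; 158 ⊕ 81 = 207.
P2: T = 165, S = E(K, T) = 82; 15 ⊕ 82 = 93.
P3: T = 166, S = E(K, T) = 83; 152 ⊕ 83 = 203.
P4: T = 167, S = E(K, T) = 84; 80 ⊕ 84 = 4.
P5: T = 168, S = E(K, T) = 85; 79 ⊕ 85 = 26.
P6: T = 169, S = E(K, T) = 86; 29 ⊕ 86 = 75.
Blocks that differ from the original plaintext: P4.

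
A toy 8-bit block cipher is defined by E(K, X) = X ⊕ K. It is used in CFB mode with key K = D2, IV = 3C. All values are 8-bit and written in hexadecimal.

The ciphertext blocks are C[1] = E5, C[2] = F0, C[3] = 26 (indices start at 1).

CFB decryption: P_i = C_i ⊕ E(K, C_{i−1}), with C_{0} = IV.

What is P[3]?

P[3]: E(K, F0) = 22; 26 ⊕ 22 = 04.

P[3] = 04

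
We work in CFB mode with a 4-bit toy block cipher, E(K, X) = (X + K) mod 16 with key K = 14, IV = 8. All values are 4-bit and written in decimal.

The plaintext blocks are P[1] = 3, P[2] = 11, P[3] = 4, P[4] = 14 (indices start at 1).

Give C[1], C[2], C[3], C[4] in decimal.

CFB encryption: C_i = P_i ⊕ E(K, C_{i−1}), with C_{0} = IV.
C[1]: E(K, 8) = 6; 3 ⊕ 6 = 5.
C[2]: E(K, 5) = 3; 11 ⊕ 3 = 8.
C[3]: E(K, 8) = 6; 4 ⊕ 6 = 2.
C[4]: E(K, 2) = 0; 14 ⊕ 0 = 14.

C[1] = 5, C[2] = 8, C[3] = 2, C[4] = 14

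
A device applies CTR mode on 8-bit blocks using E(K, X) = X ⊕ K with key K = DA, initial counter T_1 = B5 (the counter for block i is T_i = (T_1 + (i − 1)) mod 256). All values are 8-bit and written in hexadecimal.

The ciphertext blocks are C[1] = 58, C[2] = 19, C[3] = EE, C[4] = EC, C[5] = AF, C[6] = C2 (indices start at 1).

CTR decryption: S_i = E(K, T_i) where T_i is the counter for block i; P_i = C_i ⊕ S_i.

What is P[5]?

P[5]: T = B9, S = E(K, T) = 63; AF ⊕ 63 = CC.

P[5] = CC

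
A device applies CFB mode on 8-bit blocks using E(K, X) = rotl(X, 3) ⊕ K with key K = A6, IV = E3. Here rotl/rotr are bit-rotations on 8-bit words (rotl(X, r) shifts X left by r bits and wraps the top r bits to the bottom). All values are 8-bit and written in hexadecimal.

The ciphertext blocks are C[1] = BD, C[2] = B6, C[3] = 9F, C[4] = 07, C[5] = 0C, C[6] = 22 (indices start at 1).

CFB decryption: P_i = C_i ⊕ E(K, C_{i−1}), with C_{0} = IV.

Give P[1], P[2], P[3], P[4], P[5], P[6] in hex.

P[1] = 04, P[2] = FD, P[3] = 8C, P[4] = 5D, P[5] = 92, P[6] = E4

P[1]: E(K, E3) = B9; BD ⊕ B9 = 04.
P[2]: E(K, BD) = 4B; B6 ⊕ 4B = FD.
P[3]: E(K, B6) = 13; 9F ⊕ 13 = 8C.
P[4]: E(K, 9F) = 5A; 07 ⊕ 5A = 5D.
P[5]: E(K, 07) = 9E; 0C ⊕ 9E = 92.
P[6]: E(K, 0C) = C6; 22 ⊕ C6 = E4.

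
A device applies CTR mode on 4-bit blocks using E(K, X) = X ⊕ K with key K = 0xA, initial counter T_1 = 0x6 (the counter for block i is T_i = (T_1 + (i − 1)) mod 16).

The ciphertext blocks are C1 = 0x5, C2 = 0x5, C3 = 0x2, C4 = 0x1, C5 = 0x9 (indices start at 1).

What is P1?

CTR decryption: S_i = E(K, T_i) where T_i is the counter for block i; P_i = C_i ⊕ S_i.
P1: T = 0x6, S = E(K, T) = 0xC; 0x5 ⊕ 0xC = 0x9.

P1 = 0x9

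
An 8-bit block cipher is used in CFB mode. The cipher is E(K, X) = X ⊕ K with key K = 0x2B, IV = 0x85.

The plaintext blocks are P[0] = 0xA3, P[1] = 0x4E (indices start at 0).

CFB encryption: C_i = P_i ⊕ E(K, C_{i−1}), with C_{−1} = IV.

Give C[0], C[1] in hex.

C[0]: E(K, 0x85) = 0xAE; 0xA3 ⊕ 0xAE = 0x0D.
C[1]: E(K, 0x0D) = 0x26; 0x4E ⊕ 0x26 = 0x68.

C[0] = 0x0D, C[1] = 0x68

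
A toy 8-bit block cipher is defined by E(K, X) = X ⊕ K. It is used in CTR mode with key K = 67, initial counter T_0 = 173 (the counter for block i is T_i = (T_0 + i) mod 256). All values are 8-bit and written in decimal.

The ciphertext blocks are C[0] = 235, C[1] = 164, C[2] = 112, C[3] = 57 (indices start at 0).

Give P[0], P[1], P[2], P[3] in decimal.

P[0] = 5, P[1] = 73, P[2] = 156, P[3] = 202

CTR decryption: S_i = E(K, T_i) where T_i is the counter for block i; P_i = C_i ⊕ S_i.
P[0]: T = 173, S = E(K, T) = 238; 235 ⊕ 238 = 5.
P[1]: T = 174, S = E(K, T) = 237; 164 ⊕ 237 = 73.
P[2]: T = 175, S = E(K, T) = 236; 112 ⊕ 236 = 156.
P[3]: T = 176, S = E(K, T) = 243; 57 ⊕ 243 = 202.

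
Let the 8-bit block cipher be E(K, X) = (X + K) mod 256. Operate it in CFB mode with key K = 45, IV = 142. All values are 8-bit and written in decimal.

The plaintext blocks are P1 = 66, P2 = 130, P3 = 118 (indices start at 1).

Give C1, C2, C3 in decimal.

C1 = 249, C2 = 164, C3 = 167

CFB encryption: C_i = P_i ⊕ E(K, C_{i−1}), with C_{0} = IV.
C1: E(K, 142) = 187; 66 ⊕ 187 = 249.
C2: E(K, 249) = 38; 130 ⊕ 38 = 164.
C3: E(K, 164) = 209; 118 ⊕ 209 = 167.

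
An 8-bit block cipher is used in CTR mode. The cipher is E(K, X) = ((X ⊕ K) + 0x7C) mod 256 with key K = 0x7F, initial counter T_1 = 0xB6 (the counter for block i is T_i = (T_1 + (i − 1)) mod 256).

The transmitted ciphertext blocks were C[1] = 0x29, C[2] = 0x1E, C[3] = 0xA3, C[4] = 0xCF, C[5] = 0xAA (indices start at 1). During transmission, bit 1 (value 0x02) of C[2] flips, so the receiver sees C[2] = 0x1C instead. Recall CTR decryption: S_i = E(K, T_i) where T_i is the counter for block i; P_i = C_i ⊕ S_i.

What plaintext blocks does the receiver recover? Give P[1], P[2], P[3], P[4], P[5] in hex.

P[1] = 0x6C, P[2] = 0x58, P[3] = 0xE0, P[4] = 0x8D, P[5] = 0xEB

Only C[2] changed, to 0x1C. In CTR, a change in C_i flips the same bit in P_i only; the keystream is unaffected. Decrypting the received ciphertext:
P[1]: T = 0xB6, S = E(K, T) = 0x45; 0x29 ⊕ 0x45 = 0x6C.
P[2]: T = 0xB7, S = E(K, T) = 0x44; 0x1C ⊕ 0x44 = 0x58.
P[3]: T = 0xB8, S = E(K, T) = 0x43; 0xA3 ⊕ 0x43 = 0xE0.
P[4]: T = 0xB9, S = E(K, T) = 0x42; 0xCF ⊕ 0x42 = 0x8D.
P[5]: T = 0xBA, S = E(K, T) = 0x41; 0xAA ⊕ 0x41 = 0xEB.
Blocks that differ from the original plaintext: P[2].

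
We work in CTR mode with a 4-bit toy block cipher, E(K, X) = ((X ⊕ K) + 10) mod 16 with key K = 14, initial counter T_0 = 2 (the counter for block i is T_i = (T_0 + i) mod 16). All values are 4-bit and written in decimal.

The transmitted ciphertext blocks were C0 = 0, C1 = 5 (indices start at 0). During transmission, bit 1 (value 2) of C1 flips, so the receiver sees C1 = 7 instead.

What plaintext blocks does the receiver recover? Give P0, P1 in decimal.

CTR decryption: S_i = E(K, T_i) where T_i is the counter for block i; P_i = C_i ⊕ S_i.
Only C1 changed, to 7. In CTR, a change in C_i flips the same bit in P_i only; the keystream is unaffected. Decrypting the received ciphertext:
P0: T = 2, S = E(K, T) = 6; 0 ⊕ 6 = 6.
P1: T = 3, S = E(K, T) = 7; 7 ⊕ 7 = 0.
Blocks that differ from the original plaintext: P1.

P0 = 6, P1 = 0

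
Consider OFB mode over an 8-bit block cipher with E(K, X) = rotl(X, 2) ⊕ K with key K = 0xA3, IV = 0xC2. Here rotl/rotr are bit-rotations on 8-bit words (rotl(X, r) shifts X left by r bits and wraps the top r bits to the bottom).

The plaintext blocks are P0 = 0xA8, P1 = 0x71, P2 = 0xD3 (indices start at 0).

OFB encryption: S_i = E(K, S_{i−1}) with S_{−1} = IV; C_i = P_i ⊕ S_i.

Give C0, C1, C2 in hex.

C0 = 0x00, C1 = 0x70, C2 = 0x74

C0: S = E(K, 0xC2) = 0xA8; 0xA8 ⊕ 0xA8 = 0x00.
C1: S = E(K, 0xA8) = 0x01; 0x71 ⊕ 0x01 = 0x70.
C2: S = E(K, 0x01) = 0xA7; 0xD3 ⊕ 0xA7 = 0x74.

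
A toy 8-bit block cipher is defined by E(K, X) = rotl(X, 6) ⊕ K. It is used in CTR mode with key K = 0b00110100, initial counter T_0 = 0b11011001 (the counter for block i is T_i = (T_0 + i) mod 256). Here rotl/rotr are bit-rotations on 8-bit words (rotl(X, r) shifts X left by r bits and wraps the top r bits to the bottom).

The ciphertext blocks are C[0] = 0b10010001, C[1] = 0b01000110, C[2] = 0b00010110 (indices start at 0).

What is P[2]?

CTR decryption: S_i = E(K, T_i) where T_i is the counter for block i; P_i = C_i ⊕ S_i.
P[2]: T = 0b11011011, S = E(K, T) = 0b11000010; 0b00010110 ⊕ 0b11000010 = 0b11010100.

P[2] = 0b11010100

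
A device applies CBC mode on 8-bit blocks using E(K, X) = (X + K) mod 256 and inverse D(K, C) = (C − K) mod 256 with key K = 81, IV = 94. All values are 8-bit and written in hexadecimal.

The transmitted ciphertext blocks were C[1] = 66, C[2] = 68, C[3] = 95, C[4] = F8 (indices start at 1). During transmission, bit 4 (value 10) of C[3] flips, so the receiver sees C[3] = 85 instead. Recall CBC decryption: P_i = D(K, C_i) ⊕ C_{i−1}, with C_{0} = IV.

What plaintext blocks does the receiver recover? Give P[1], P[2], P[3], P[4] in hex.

P[1] = 71, P[2] = 81, P[3] = 6C, P[4] = F2

Only C[3] changed, to 85. In CBC, a change in C_i garbles P_i and flips the same bit in P_{i+1}. Decrypting the received ciphertext:
P[1]: D(K, 66) = E5; E5 ⊕ 94 = 71.
P[2]: D(K, 68) = E7; E7 ⊕ 66 = 81.
P[3]: D(K, 85) = 04; 04 ⊕ 68 = 6C.
P[4]: D(K, F8) = 77; 77 ⊕ 85 = F2.
Blocks that differ from the original plaintext: P[3], P[4].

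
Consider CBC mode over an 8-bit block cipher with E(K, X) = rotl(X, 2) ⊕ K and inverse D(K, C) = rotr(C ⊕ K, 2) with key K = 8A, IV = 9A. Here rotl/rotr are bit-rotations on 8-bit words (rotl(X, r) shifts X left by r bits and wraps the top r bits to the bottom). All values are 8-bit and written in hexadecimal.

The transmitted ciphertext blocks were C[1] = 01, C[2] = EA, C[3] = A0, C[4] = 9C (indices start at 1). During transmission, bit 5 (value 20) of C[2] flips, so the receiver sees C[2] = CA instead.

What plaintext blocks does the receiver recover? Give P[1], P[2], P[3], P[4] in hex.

CBC decryption: P_i = D(K, C_i) ⊕ C_{i−1}, with C_{0} = IV.
Only C[2] changed, to CA. In CBC, a change in C_i garbles P_i and flips the same bit in P_{i+1}. Decrypting the received ciphertext:
P[1]: D(K, 01) = E2; E2 ⊕ 9A = 78.
P[2]: D(K, CA) = 10; 10 ⊕ 01 = 11.
P[3]: D(K, A0) = 8A; 8A ⊕ CA = 40.
P[4]: D(K, 9C) = 85; 85 ⊕ A0 = 25.
Blocks that differ from the original plaintext: P[2], P[3].

P[1] = 78, P[2] = 11, P[3] = 40, P[4] = 25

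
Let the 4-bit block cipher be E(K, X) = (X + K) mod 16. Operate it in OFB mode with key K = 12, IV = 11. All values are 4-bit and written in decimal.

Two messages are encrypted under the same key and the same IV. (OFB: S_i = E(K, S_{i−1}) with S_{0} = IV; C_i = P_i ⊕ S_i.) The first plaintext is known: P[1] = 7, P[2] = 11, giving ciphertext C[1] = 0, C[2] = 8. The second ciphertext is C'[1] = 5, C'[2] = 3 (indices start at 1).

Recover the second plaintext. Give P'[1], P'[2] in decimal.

In OFB with a reused IV, both messages share the same keystream S_i, so C_i ⊕ C'_i = P_i ⊕ P'_i and thus P'_i = P_i ⊕ C_i ⊕ C'_i.
P'[1]: 7 ⊕ 0 ⊕ 5 = 2.
P'[2]: 11 ⊕ 8 ⊕ 3 = 0.

P'[1] = 2, P'[2] = 0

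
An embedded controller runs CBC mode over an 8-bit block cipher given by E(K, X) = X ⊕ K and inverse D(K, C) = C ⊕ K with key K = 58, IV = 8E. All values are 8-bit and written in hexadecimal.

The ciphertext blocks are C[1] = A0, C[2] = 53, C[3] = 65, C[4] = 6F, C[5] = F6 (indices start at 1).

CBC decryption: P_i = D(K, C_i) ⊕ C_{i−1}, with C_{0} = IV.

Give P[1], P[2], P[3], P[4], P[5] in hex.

P[1] = 76, P[2] = AB, P[3] = 6E, P[4] = 52, P[5] = C1

P[1]: D(K, A0) = F8; F8 ⊕ 8E = 76.
P[2]: D(K, 53) = 0B; 0B ⊕ A0 = AB.
P[3]: D(K, 65) = 3D; 3D ⊕ 53 = 6E.
P[4]: D(K, 6F) = 37; 37 ⊕ 65 = 52.
P[5]: D(K, F6) = AE; AE ⊕ 6F = C1.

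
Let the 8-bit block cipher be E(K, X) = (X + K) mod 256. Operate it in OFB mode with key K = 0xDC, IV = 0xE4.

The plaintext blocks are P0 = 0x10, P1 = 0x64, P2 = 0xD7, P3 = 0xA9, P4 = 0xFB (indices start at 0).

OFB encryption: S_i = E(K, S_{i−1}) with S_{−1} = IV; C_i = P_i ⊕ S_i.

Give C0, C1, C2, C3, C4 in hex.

C0 = 0xD0, C1 = 0xF8, C2 = 0xAF, C3 = 0xFD, C4 = 0xCB

C0: S = E(K, 0xE4) = 0xC0; 0x10 ⊕ 0xC0 = 0xD0.
C1: S = E(K, 0xC0) = 0x9C; 0x64 ⊕ 0x9C = 0xF8.
C2: S = E(K, 0x9C) = 0x78; 0xD7 ⊕ 0x78 = 0xAF.
C3: S = E(K, 0x78) = 0x54; 0xA9 ⊕ 0x54 = 0xFD.
C4: S = E(K, 0x54) = 0x30; 0xFB ⊕ 0x30 = 0xCB.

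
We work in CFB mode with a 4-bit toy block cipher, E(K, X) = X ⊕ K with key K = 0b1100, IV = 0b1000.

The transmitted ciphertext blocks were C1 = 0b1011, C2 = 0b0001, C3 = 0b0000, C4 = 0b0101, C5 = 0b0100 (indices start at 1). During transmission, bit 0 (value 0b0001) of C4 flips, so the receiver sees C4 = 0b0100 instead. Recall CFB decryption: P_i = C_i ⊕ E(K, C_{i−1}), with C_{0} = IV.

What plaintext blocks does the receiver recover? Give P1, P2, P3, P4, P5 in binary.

P1 = 0b1111, P2 = 0b0110, P3 = 0b1101, P4 = 0b1000, P5 = 0b1100

Only C4 changed, to 0b0100. In CFB, a change in C_i flips the same bit in P_i and garbles P_{i+1}. Decrypting the received ciphertext:
P1: E(K, 0b1000) = 0b0100; 0b1011 ⊕ 0b0100 = 0b1111.
P2: E(K, 0b1011) = 0b0111; 0b0001 ⊕ 0b0111 = 0b0110.
P3: E(K, 0b0001) = 0b1101; 0b0000 ⊕ 0b1101 = 0b1101.
P4: E(K, 0b0000) = 0b1100; 0b0100 ⊕ 0b1100 = 0b1000.
P5: E(K, 0b0100) = 0b1000; 0b0100 ⊕ 0b1000 = 0b1100.
Blocks that differ from the original plaintext: P4, P5.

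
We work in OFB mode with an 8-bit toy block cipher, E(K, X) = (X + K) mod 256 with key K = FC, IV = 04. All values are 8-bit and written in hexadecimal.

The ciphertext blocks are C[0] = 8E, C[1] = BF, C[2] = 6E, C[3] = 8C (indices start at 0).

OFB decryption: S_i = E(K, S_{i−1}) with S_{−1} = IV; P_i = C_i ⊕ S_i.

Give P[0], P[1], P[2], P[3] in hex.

P[0]: S = E(K, 04) = 00; 8E ⊕ 00 = 8E.
P[1]: S = E(K, 00) = FC; BF ⊕ FC = 43.
P[2]: S = E(K, FC) = F8; 6E ⊕ F8 = 96.
P[3]: S = E(K, F8) = F4; 8C ⊕ F4 = 78.

P[0] = 8E, P[1] = 43, P[2] = 96, P[3] = 78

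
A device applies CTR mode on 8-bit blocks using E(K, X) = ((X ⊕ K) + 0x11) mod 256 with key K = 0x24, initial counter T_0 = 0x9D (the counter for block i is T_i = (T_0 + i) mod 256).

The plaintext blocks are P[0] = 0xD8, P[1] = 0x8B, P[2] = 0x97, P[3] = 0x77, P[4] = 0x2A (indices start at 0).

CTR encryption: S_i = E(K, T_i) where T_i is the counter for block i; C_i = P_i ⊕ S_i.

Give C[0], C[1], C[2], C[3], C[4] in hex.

C[0] = 0x12, C[1] = 0x40, C[2] = 0x5B, C[3] = 0xE2, C[4] = 0xBC

C[0]: T = 0x9D, S = E(K, T) = 0xCA; 0xD8 ⊕ 0xCA = 0x12.
C[1]: T = 0x9E, S = E(K, T) = 0xCB; 0x8B ⊕ 0xCB = 0x40.
C[2]: T = 0x9F, S = E(K, T) = 0xCC; 0x97 ⊕ 0xCC = 0x5B.
C[3]: T = 0xA0, S = E(K, T) = 0x95; 0x77 ⊕ 0x95 = 0xE2.
C[4]: T = 0xA1, S = E(K, T) = 0x96; 0x2A ⊕ 0x96 = 0xBC.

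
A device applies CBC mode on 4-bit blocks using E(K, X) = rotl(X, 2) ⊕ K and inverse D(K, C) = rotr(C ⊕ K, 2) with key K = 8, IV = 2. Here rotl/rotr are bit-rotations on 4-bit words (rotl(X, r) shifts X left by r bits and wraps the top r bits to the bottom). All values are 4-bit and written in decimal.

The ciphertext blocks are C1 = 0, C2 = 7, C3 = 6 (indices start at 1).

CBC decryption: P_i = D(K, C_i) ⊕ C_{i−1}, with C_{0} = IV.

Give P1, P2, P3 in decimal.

P1: D(K, 0) = 2; 2 ⊕ 2 = 0.
P2: D(K, 7) = 15; 15 ⊕ 0 = 15.
P3: D(K, 6) = 11; 11 ⊕ 7 = 12.

P1 = 0, P2 = 15, P3 = 12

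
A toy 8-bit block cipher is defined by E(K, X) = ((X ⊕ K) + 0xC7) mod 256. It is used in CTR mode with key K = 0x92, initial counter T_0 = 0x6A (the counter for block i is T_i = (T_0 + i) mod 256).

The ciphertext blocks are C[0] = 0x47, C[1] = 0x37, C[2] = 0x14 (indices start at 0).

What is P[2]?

P[2] = 0xD1

CTR decryption: S_i = E(K, T_i) where T_i is the counter for block i; P_i = C_i ⊕ S_i.
P[2]: T = 0x6C, S = E(K, T) = 0xC5; 0x14 ⊕ 0xC5 = 0xD1.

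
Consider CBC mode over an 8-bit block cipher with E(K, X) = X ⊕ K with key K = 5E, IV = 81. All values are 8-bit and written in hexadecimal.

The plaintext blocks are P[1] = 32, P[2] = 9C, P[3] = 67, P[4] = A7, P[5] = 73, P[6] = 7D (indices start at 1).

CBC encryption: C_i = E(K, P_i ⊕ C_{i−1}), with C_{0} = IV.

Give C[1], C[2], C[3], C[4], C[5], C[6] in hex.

C[1]: P[1] ⊕ 81 = B3; E(K, B3) = ED.
C[2]: P[2] ⊕ ED = 71; E(K, 71) = 2F.
C[3]: P[3] ⊕ 2F = 48; E(K, 48) = 16.
C[4]: P[4] ⊕ 16 = B1; E(K, B1) = EF.
C[5]: P[5] ⊕ EF = 9C; E(K, 9C) = C2.
C[6]: P[6] ⊕ C2 = BF; E(K, BF) = E1.

C[1] = ED, C[2] = 2F, C[3] = 16, C[4] = EF, C[5] = C2, C[6] = E1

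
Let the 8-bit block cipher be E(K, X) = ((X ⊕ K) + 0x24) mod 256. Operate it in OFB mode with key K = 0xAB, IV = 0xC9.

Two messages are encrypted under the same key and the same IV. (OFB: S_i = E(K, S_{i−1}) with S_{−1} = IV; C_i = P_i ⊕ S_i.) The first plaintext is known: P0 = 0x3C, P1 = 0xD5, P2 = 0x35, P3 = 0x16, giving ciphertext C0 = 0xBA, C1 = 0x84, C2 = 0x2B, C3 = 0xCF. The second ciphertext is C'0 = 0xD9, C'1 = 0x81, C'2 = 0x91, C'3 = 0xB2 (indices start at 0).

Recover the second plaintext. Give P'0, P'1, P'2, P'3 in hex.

In OFB with a reused IV, both messages share the same keystream S_i, so C_i ⊕ C'_i = P_i ⊕ P'_i and thus P'_i = P_i ⊕ C_i ⊕ C'_i.
P'0: 0x3C ⊕ 0xBA ⊕ 0xD9 = 0x5F.
P'1: 0xD5 ⊕ 0x84 ⊕ 0x81 = 0xD0.
P'2: 0x35 ⊕ 0x2B ⊕ 0x91 = 0x8F.
P'3: 0x16 ⊕ 0xCF ⊕ 0xB2 = 0x6B.

P'0 = 0x5F, P'1 = 0xD0, P'2 = 0x8F, P'3 = 0x6B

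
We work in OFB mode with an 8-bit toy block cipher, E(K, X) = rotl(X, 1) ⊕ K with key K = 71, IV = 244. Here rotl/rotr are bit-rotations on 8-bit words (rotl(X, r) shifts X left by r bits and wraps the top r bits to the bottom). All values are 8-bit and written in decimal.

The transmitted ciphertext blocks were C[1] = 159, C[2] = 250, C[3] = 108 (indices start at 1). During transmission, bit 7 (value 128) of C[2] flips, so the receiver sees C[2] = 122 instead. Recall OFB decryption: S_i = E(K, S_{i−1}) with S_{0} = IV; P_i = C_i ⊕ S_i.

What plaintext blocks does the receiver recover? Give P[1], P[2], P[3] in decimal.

Only C[2] changed, to 122. In OFB, a change in C_i flips the same bit in P_i only; the keystream is unaffected. Decrypting the received ciphertext:
P[1]: S = E(K, 244) = 174; 159 ⊕ 174 = 49.
P[2]: S = E(K, 174) = 26; 122 ⊕ 26 = 96.
P[3]: S = E(K, 26) = 115; 108 ⊕ 115 = 31.
Blocks that differ from the original plaintext: P[2].

P[1] = 49, P[2] = 96, P[3] = 31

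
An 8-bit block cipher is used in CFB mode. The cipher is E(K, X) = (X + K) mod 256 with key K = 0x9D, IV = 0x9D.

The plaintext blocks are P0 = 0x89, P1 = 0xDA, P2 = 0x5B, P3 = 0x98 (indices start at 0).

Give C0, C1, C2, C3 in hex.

C0 = 0xB3, C1 = 0x8A, C2 = 0x7C, C3 = 0x81

CFB encryption: C_i = P_i ⊕ E(K, C_{i−1}), with C_{−1} = IV.
C0: E(K, 0x9D) = 0x3A; 0x89 ⊕ 0x3A = 0xB3.
C1: E(K, 0xB3) = 0x50; 0xDA ⊕ 0x50 = 0x8A.
C2: E(K, 0x8A) = 0x27; 0x5B ⊕ 0x27 = 0x7C.
C3: E(K, 0x7C) = 0x19; 0x98 ⊕ 0x19 = 0x81.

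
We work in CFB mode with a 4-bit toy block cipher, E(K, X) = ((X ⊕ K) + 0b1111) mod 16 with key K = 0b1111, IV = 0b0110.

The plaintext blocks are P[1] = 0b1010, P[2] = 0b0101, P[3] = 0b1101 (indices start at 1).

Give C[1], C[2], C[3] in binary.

CFB encryption: C_i = P_i ⊕ E(K, C_{i−1}), with C_{0} = IV.
C[1]: E(K, 0b0110) = 0b1000; 0b1010 ⊕ 0b1000 = 0b0010.
C[2]: E(K, 0b0010) = 0b1100; 0b0101 ⊕ 0b1100 = 0b1001.
C[3]: E(K, 0b1001) = 0b0101; 0b1101 ⊕ 0b0101 = 0b1000.

C[1] = 0b0010, C[2] = 0b1001, C[3] = 0b1000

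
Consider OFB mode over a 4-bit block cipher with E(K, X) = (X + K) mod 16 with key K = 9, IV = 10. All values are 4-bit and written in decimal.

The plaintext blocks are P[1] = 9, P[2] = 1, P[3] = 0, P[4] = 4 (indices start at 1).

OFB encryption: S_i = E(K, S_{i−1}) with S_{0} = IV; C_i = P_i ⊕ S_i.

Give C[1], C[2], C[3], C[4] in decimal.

C[1]: S = E(K, 10) = 3; 9 ⊕ 3 = 10.
C[2]: S = E(K, 3) = 12; 1 ⊕ 12 = 13.
C[3]: S = E(K, 12) = 5; 0 ⊕ 5 = 5.
C[4]: S = E(K, 5) = 14; 4 ⊕ 14 = 10.

C[1] = 10, C[2] = 13, C[3] = 5, C[4] = 10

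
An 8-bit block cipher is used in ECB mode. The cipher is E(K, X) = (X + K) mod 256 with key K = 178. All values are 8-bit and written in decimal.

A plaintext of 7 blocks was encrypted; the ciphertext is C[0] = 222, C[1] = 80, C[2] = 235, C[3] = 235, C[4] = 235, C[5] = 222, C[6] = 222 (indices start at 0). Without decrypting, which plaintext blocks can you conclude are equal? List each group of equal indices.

P[0] = P[5] = P[6]; P[2] = P[3] = P[4]

ECB encrypts each block independently with the same key, so equal ciphertext blocks imply equal plaintext blocks.
C[0] = C[5] = C[6] = 222, so P[0] = P[5] = P[6].
C[2] = C[3] = C[4] = 235, so P[2] = P[3] = P[4].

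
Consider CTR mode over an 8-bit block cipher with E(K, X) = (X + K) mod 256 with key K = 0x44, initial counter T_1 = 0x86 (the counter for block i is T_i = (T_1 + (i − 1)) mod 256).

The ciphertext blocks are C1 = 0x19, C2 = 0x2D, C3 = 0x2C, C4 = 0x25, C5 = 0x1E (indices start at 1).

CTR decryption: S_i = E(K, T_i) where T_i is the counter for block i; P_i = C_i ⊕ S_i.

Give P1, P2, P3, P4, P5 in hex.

P1 = 0xD3, P2 = 0xE6, P3 = 0xE0, P4 = 0xE8, P5 = 0xD0

P1: T = 0x86, S = E(K, T) = 0xCA; 0x19 ⊕ 0xCA = 0xD3.
P2: T = 0x87, S = E(K, T) = 0xCB; 0x2D ⊕ 0xCB = 0xE6.
P3: T = 0x88, S = E(K, T) = 0xCC; 0x2C ⊕ 0xCC = 0xE0.
P4: T = 0x89, S = E(K, T) = 0xCD; 0x25 ⊕ 0xCD = 0xE8.
P5: T = 0x8A, S = E(K, T) = 0xCE; 0x1E ⊕ 0xCE = 0xD0.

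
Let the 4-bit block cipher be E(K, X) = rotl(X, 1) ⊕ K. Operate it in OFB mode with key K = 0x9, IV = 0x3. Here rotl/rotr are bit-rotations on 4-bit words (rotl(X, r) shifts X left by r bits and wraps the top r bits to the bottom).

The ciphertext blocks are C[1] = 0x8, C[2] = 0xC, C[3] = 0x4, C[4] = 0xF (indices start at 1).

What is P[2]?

OFB decryption: S_i = E(K, S_{i−1}) with S_{0} = IV; P_i = C_i ⊕ S_i.
P[1]: S = E(K, 0x3) = 0xF; 0x8 ⊕ 0xF = 0x7.
P[2]: S = E(K, 0xF) = 0x6; 0xC ⊕ 0x6 = 0xA.

P[2] = 0xA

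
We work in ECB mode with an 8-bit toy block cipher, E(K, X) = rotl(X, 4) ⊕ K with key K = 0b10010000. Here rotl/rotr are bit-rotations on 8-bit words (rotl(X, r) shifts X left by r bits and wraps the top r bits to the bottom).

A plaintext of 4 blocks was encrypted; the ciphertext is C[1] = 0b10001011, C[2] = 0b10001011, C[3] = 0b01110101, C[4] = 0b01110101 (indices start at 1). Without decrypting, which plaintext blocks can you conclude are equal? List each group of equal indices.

ECB encrypts each block independently with the same key, so equal ciphertext blocks imply equal plaintext blocks.
C[1] = C[2] = 0b10001011, so P[1] = P[2].
C[3] = C[4] = 0b01110101, so P[3] = P[4].

P[1] = P[2]; P[3] = P[4]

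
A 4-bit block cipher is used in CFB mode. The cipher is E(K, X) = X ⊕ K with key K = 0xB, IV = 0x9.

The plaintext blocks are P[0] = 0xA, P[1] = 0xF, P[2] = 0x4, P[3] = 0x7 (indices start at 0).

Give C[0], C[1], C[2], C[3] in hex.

C[0] = 0x8, C[1] = 0xC, C[2] = 0x3, C[3] = 0xF

CFB encryption: C_i = P_i ⊕ E(K, C_{i−1}), with C_{−1} = IV.
C[0]: E(K, 0x9) = 0x2; 0xA ⊕ 0x2 = 0x8.
C[1]: E(K, 0x8) = 0x3; 0xF ⊕ 0x3 = 0xC.
C[2]: E(K, 0xC) = 0x7; 0x4 ⊕ 0x7 = 0x3.
C[3]: E(K, 0x3) = 0x8; 0x7 ⊕ 0x8 = 0xF.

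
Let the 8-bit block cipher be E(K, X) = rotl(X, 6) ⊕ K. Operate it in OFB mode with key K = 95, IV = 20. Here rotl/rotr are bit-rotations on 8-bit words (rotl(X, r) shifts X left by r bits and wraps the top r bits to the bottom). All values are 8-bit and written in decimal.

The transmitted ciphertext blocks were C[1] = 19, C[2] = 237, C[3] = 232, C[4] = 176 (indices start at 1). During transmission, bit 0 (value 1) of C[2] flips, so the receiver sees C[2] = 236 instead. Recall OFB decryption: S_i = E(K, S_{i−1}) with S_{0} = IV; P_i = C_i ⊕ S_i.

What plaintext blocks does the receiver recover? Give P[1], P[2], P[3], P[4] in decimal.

P[1] = 73, P[2] = 37, P[3] = 197, P[4] = 164

Only C[2] changed, to 236. In OFB, a change in C_i flips the same bit in P_i only; the keystream is unaffected. Decrypting the received ciphertext:
P[1]: S = E(K, 20) = 90; 19 ⊕ 90 = 73.
P[2]: S = E(K, 90) = 201; 236 ⊕ 201 = 37.
P[3]: S = E(K, 201) = 45; 232 ⊕ 45 = 197.
P[4]: S = E(K, 45) = 20; 176 ⊕ 20 = 164.
Blocks that differ from the original plaintext: P[2].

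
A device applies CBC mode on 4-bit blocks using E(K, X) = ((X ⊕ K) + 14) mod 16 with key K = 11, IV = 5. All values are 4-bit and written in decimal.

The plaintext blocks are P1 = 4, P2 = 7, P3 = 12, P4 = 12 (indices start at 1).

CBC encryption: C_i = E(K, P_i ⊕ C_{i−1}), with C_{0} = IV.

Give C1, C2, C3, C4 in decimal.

C1 = 8, C2 = 2, C3 = 3, C4 = 2

C1: P1 ⊕ 5 = 1; E(K, 1) = 8.
C2: P2 ⊕ 8 = 15; E(K, 15) = 2.
C3: P3 ⊕ 2 = 14; E(K, 14) = 3.
C4: P4 ⊕ 3 = 15; E(K, 15) = 2.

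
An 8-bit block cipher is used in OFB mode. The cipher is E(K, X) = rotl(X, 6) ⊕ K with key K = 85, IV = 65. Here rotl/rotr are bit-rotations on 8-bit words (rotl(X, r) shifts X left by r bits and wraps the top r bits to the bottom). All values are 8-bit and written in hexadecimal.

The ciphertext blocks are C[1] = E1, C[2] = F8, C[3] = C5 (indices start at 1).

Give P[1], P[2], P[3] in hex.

P[1] = 3D, P[2] = 4A, P[3] = EC

OFB decryption: S_i = E(K, S_{i−1}) with S_{0} = IV; P_i = C_i ⊕ S_i.
P[1]: S = E(K, 65) = DC; E1 ⊕ DC = 3D.
P[2]: S = E(K, DC) = B2; F8 ⊕ B2 = 4A.
P[3]: S = E(K, B2) = 29; C5 ⊕ 29 = EC.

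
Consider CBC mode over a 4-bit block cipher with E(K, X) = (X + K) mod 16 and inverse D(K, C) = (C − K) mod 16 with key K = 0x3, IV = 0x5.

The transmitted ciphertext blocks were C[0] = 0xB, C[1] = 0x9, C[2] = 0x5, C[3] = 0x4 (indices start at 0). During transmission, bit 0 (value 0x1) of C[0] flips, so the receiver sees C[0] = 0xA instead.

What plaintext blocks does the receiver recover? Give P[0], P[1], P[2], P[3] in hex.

CBC decryption: P_i = D(K, C_i) ⊕ C_{i−1}, with C_{−1} = IV.
Only C[0] changed, to 0xA. In CBC, a change in C_i garbles P_i and flips the same bit in P_{i+1}. Decrypting the received ciphertext:
P[0]: D(K, 0xA) = 0x7; 0x7 ⊕ 0x5 = 0x2.
P[1]: D(K, 0x9) = 0x6; 0x6 ⊕ 0xA = 0xC.
P[2]: D(K, 0x5) = 0x2; 0x2 ⊕ 0x9 = 0xB.
P[3]: D(K, 0x4) = 0x1; 0x1 ⊕ 0x5 = 0x4.
Blocks that differ from the original plaintext: P[0], P[1].

P[0] = 0x2, P[1] = 0xC, P[2] = 0xB, P[3] = 0x4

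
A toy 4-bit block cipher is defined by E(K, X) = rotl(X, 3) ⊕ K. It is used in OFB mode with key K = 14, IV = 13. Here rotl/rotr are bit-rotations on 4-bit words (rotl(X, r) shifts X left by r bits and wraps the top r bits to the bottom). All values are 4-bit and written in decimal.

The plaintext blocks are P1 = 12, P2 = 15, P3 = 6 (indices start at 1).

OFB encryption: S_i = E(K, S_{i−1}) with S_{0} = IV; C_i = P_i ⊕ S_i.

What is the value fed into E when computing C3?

14

C1: S = E(K, 13) = 0; 12 ⊕ 0 = 12.
C2: S = E(K, 0) = 14; 15 ⊕ 14 = 1.
C3: S = E(K, 14) = 9; 6 ⊕ 9 = 15.
So the input to E for block 3 is 14.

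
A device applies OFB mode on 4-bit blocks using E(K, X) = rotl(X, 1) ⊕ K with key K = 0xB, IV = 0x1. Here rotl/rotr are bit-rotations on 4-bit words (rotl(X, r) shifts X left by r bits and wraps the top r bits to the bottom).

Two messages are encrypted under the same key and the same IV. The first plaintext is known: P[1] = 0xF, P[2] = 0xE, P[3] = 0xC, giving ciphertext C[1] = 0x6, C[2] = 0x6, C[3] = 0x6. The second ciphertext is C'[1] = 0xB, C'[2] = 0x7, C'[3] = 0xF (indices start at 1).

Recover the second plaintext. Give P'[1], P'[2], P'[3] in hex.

P'[1] = 0x2, P'[2] = 0xF, P'[3] = 0x5

In OFB with a reused IV, both messages share the same keystream S_i, so C_i ⊕ C'_i = P_i ⊕ P'_i and thus P'_i = P_i ⊕ C_i ⊕ C'_i.
P'[1]: 0xF ⊕ 0x6 ⊕ 0xB = 0x2.
P'[2]: 0xE ⊕ 0x6 ⊕ 0x7 = 0xF.
P'[3]: 0xC ⊕ 0x6 ⊕ 0xF = 0x5.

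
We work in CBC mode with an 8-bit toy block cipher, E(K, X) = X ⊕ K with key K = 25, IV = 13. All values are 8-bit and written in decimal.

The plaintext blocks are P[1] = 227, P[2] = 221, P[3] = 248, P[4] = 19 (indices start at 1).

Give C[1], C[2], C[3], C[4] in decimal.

C[1] = 247, C[2] = 51, C[3] = 210, C[4] = 216

CBC encryption: C_i = E(K, P_i ⊕ C_{i−1}), with C_{0} = IV.
C[1]: P[1] ⊕ 13 = 238; E(K, 238) = 247.
C[2]: P[2] ⊕ 247 = 42; E(K, 42) = 51.
C[3]: P[3] ⊕ 51 = 203; E(K, 203) = 210.
C[4]: P[4] ⊕ 210 = 193; E(K, 193) = 216.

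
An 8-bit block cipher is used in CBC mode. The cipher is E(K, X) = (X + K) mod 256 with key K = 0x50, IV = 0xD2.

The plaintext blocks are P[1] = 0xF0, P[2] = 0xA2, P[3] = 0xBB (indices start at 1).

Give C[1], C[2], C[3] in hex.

C[1] = 0x72, C[2] = 0x20, C[3] = 0xEB

CBC encryption: C_i = E(K, P_i ⊕ C_{i−1}), with C_{0} = IV.
C[1]: P[1] ⊕ 0xD2 = 0x22; E(K, 0x22) = 0x72.
C[2]: P[2] ⊕ 0x72 = 0xD0; E(K, 0xD0) = 0x20.
C[3]: P[3] ⊕ 0x20 = 0x9B; E(K, 0x9B) = 0xEB.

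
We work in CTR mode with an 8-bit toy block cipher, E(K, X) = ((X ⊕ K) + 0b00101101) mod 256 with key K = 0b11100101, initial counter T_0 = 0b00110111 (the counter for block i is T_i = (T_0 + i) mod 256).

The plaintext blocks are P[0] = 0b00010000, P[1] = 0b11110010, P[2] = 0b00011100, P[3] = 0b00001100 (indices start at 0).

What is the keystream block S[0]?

0b11111111

CTR encryption: S_i = E(K, T_i) where T_i is the counter for block i; C_i = P_i ⊕ S_i.
C[0]: T = 0b00110111, S = E(K, T) = 0b11111111; 0b00010000 ⊕ 0b11111111 = 0b11101111.
So S[0] = 0b11111111.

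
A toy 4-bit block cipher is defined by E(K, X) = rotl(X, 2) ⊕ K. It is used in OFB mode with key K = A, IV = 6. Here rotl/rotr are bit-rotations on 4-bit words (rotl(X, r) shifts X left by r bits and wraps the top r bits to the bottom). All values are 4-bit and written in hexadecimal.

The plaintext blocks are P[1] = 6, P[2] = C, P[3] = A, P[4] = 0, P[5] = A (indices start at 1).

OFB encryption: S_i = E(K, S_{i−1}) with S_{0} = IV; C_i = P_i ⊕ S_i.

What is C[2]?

C[1]: S = E(K, 6) = 3; 6 ⊕ 3 = 5.
C[2]: S = E(K, 3) = 6; C ⊕ 6 = A.

C[2] = A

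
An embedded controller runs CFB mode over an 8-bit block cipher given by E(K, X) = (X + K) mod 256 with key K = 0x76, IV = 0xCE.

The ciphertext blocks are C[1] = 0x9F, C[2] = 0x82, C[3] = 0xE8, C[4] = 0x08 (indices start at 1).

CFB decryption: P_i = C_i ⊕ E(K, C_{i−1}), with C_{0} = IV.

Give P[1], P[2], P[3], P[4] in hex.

P[1] = 0xDB, P[2] = 0x97, P[3] = 0x10, P[4] = 0x56

P[1]: E(K, 0xCE) = 0x44; 0x9F ⊕ 0x44 = 0xDB.
P[2]: E(K, 0x9F) = 0x15; 0x82 ⊕ 0x15 = 0x97.
P[3]: E(K, 0x82) = 0xF8; 0xE8 ⊕ 0xF8 = 0x10.
P[4]: E(K, 0xE8) = 0x5E; 0x08 ⊕ 0x5E = 0x56.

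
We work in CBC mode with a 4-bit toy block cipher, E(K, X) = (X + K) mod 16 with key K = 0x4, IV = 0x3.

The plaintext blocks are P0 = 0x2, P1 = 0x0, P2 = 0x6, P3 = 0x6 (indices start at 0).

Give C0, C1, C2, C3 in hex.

C0 = 0x5, C1 = 0x9, C2 = 0x3, C3 = 0x9

CBC encryption: C_i = E(K, P_i ⊕ C_{i−1}), with C_{−1} = IV.
C0: P0 ⊕ 0x3 = 0x1; E(K, 0x1) = 0x5.
C1: P1 ⊕ 0x5 = 0x5; E(K, 0x5) = 0x9.
C2: P2 ⊕ 0x9 = 0xF; E(K, 0xF) = 0x3.
C3: P3 ⊕ 0x3 = 0x5; E(K, 0x5) = 0x9.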